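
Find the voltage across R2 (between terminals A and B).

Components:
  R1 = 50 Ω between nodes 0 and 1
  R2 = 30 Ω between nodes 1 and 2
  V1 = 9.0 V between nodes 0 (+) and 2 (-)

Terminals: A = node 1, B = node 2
R1 and R2 are in series across V1 (node 0 → node 1 → node 2), and the output A–B is taken across R2, so this is a voltage divider.
Series current: I = V1/(R1 + R2) = 9/(50 + 30) = 9/80 = 0.1125 A
V_R2 = I × R2 = V1 × R2/(R1 + R2) = 9 × 30/80 = 3.375 V

Final answer: 3.375 V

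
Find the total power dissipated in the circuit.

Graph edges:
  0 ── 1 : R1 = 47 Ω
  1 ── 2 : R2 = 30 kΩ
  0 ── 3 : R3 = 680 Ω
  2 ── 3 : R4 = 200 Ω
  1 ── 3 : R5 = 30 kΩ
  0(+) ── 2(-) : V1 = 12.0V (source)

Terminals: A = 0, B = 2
Nodal analysis, taking node 2 as the 0 V reference.
Source V1 fixes V_0 = 12 V.
KCL at each unknown node (sum of currents leaving = 0; resistances in Ω):
  Node 1: (V_1 - 12)/47 + (V_1 - 0)/30000 + (V_1 - V_3)/30000 = 0
  Node 3: (V_3 - 12)/680 + (V_3 - 0)/200 + (V_3 - V_1)/30000 = 0
Collecting terms (coefficients in siemens):
  0.02134·V_1 - 0.00003333·V_3 = 0.2553
  0.006504·V_3 - 0.00003333·V_1 = 0.01765
Determinant D = (0.02134)(0.006504) - (-0.00003333)(-0.00003333) = 0.0001388
V_1 = [(0.2553)(0.006504) - (-0.00003333)(0.01765)]/D = 11.97 V
V_3 = [(0.02134)(0.01765) - (0.2553)(-0.00003333)]/D = 2.775 V
Power in each resistor, P = (ΔV)²/R:
  P_R1 = (12 - 11.97)²/47 = 0.00002338 W
  P_R2 = (11.97 - 0)²/30000 = 0.004774 W
  P_R3 = (12 - 2.775)²/680 = 0.1252 W
  P_R4 = (0 - 2.775)²/200 = 0.03849 W
  P_R5 = (11.97 - 2.775)²/30000 = 0.002817 W
P_total = P_R1 + P_R2 + P_R3 + P_R4 + P_R5 = 0.1713 W

Final answer: 0.1713 W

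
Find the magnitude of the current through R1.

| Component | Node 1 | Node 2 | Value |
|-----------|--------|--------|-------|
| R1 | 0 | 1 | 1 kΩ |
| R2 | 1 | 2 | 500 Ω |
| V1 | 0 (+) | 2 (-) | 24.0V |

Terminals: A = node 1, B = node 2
Nodal analysis, taking node 2 as the 0 V reference.
Source V1 fixes V_0 = 24 V.
KCL at each unknown node (sum of currents leaving = 0; resistances in Ω):
  Node 1: (V_1 - 24)/1000 + (V_1 - 0)/500 = 0
Collecting terms: 0.003 × V_1 = 0.024  =>  V_1 = 8 V
I_R1 = (V_0 - V_1)/R1 = (24 - 8)/1000 = 0.016 A
|I_R1| = 0.016 A

Final answer: |I_R1| = 0.016 A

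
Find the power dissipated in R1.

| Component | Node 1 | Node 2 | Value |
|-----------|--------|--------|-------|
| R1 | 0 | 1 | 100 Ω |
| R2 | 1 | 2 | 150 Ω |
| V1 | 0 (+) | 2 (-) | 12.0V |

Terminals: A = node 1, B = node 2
Nodal analysis, taking node 2 as the 0 V reference.
Source V1 fixes V_0 = 12 V.
KCL at each unknown node (sum of currents leaving = 0; resistances in Ω):
  Node 1: (V_1 - 12)/100 + (V_1 - 0)/150 = 0
Collecting terms: 0.01667 × V_1 = 0.12  =>  V_1 = 7.2 V
I_R1 = (V_0 - V_1)/R1 = (12 - 7.2)/100 = 0.048 A
P_R1 = I_R1² × R1 = (0.048)² × 100 = 0.2304 W

Final answer: 0.2304 W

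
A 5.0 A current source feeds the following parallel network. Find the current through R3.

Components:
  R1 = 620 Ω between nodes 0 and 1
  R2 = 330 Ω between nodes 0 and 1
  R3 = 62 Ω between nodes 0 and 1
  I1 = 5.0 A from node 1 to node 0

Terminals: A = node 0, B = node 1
All resistors sit directly between nodes 0 and 1, so they are in parallel and share one voltage V; the full source current 5 A splits among them.
1/R_par = 1/620 + 1/330 + 1/62 = 0.02077 S  =>  R_par = 48.14 Ω
V = I × R_par = 5 × 48.14 = 240.7 V
I_R3 = V/R3 = 240.7/62 = 3.882 A

Final answer: 3.882 A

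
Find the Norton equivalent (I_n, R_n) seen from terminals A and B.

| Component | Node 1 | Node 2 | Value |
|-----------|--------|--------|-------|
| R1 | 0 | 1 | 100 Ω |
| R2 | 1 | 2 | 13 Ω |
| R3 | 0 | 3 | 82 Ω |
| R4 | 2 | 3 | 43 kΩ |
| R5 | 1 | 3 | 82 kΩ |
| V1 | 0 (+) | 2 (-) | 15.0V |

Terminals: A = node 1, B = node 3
Find the Thévenin equivalent first; then I_n = V_th/R_th and R_n = R_th.
Step 1 — V_th is the open-circuit voltage V_A - V_B (nothing connected across the terminals).
Nodal analysis, taking node 2 as the 0 V reference.
Source V1 fixes V_0 = 15 V.
KCL at each unknown node (sum of currents leaving = 0; resistances in Ω):
  Node 1: (V_1 - 15)/100 + (V_1 - 0)/13 + (V_1 - V_3)/82000 = 0
  Node 3: (V_3 - 15)/82 + (V_3 - 0)/43000 + (V_3 - V_1)/82000 = 0
Collecting terms (coefficients in siemens):
  0.08694·V_1 - 0.0000122·V_3 = 0.15
  0.01223·V_3 - 0.0000122·V_1 = 0.1829
Determinant D = (0.08694)(0.01223) - (-0.0000122)(-0.0000122) = 0.001063
V_1 = [(0.15)(0.01223) - (-0.0000122)(0.1829)]/D = 1.728 V
V_3 = [(0.08694)(0.1829) - (0.15)(-0.0000122)]/D = 14.96 V
V_th = V_1 - V_3 = 1.728 - 14.96 = -13.23 V
Step 2 — R_th: zero the source — replace V1 by a short circuit (node 2 merges into node 0) — and find the resistance seen between A (node 1) and B (node 3).
Reduce the network between node 1 (A) and node 3 (B) by series/parallel combination:
  Rp1 = R1 ‖ R2 (parallel, both between nodes 0 and 1) = 1/(1/100 + 1/13) = 11.5 Ω
  Rp2 = R3 ‖ R4 (parallel, both between nodes 0 and 3) = 1/(1/82 + 1/43000) = 81.84 Ω
  Rs1 = Rp1 + Rp2 (series, joined only at node 0) = 11.5 + 81.84 = 93.35 Ω
  Rp3 = R5 ‖ Rs1 (parallel, both between nodes 1 and 3) = 1/(1/82000 + 1/93.35) = 93.24 Ω
R_th = 93.24 Ω
I_n = V_th/R_th = -13.23/93.24 = -0.1419 A, and R_n = R_th = 93.24 Ω

Final answer: I_n = -0.1419 A, R_n = 93.24 Ω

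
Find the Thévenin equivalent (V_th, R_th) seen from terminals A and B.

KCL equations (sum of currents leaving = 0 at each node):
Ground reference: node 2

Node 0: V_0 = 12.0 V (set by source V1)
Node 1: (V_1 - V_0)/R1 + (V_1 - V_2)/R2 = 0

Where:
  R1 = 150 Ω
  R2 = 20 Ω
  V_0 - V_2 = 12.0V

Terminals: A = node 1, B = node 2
Step 1 — V_th is the open-circuit voltage V_A - V_B (nothing connected across the terminals).
Nodal analysis, taking node 2 as the 0 V reference.
Source V1 fixes V_0 = 12 V.
KCL at each unknown node (sum of currents leaving = 0; resistances in Ω):
  Node 1: (V_1 - 12)/150 + (V_1 - 0)/20 = 0
Collecting terms: 0.05667 × V_1 = 0.08  =>  V_1 = 1.412 V
V_th = V_1 - V_2 = 1.412 - 0 = 1.412 V
Step 2 — R_th: zero the source — replace V1 by a short circuit (node 2 merges into node 0) — and find the resistance seen between A (node 1) and B (node 0).
Reduce the network between node 1 (A) and node 0 (B) by series/parallel combination:
  Rp1 = R1 ‖ R2 (parallel, both between nodes 0 and 1) = 1/(1/150 + 1/20) = 17.65 Ω
R_th = 17.65 Ω

Final answer: V_th = 1.412 V, R_th = 17.65 Ω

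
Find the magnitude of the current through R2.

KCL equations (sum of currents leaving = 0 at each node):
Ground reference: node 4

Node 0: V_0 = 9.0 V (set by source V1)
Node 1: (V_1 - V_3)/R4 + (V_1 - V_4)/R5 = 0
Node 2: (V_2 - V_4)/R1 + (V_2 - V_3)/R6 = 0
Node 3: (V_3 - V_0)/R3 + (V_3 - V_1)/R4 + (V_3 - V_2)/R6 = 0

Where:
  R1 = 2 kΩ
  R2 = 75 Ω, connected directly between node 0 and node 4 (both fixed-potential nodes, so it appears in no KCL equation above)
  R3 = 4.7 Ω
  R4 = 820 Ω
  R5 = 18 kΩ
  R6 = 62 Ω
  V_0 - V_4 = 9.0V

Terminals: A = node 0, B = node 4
Nodal analysis, taking node 4 as the 0 V reference.
Source V1 fixes V_0 = 9 V.
KCL at each unknown node (sum of currents leaving = 0; resistances in Ω):
  Node 1: (V_1 - V_3)/820 + (V_1 - 0)/18000 = 0
  Node 2: (V_2 - 0)/2000 + (V_2 - V_3)/62 = 0
  Node 3: (V_3 - 9)/4.7 + (V_3 - V_1)/820 + (V_3 - V_2)/62 = 0
Collecting terms (coefficients in siemens):
  0.001275·V_1 - 0.00122·V_3 = 0
  0.01663·V_2 - 0.01613·V_3 = 0
  0.2301·V_3 - 0.00122·V_1 - 0.01613·V_2 = 1.915
Solving these 3 simultaneous equations (Gaussian elimination) gives:
  V_1 = 8.586 V, V_2 = 8.707 V, V_3 = 8.977 V
I_R2 = (V_0 - V_4)/R2 = (9 - 0)/75 = 0.12 A
|I_R2| = 0.12 A

Final answer: |I_R2| = 0.12 A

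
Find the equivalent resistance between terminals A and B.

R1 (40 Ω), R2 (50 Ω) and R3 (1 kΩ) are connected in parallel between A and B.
Reduce the network between node 0 (A) and node 1 (B) by series/parallel combination:
  Rp1 = R1 ‖ R2 ‖ R3 (parallel, all between nodes 0 and 1) = 1/(1/40 + 1/50 + 1/1000) = 21.74 Ω
R_eq = 21.74 Ω

Final answer: 21.74 Ω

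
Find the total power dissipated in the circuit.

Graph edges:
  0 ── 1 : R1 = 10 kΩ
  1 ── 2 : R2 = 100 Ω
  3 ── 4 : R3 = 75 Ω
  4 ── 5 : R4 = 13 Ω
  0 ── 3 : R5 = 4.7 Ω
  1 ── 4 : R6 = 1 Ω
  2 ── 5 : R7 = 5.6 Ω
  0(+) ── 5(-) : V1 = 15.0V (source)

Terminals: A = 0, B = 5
Nodal analysis, taking node 5 as the 0 V reference.
Source V1 fixes V_0 = 15 V.
KCL at each unknown node (sum of currents leaving = 0; resistances in Ω):
  Node 1: (V_1 - 15)/10000 + (V_1 - V_2)/100 + (V_1 - V_4)/1 = 0
  Node 2: (V_2 - V_1)/100 + (V_2 - 0)/5.6 = 0
  Node 3: (V_3 - V_4)/75 + (V_3 - 15)/4.7 = 0
  Node 4: (V_4 - V_3)/75 + (V_4 - 0)/13 + (V_4 - V_1)/1 = 0
Collecting terms (coefficients in siemens):
  1.01·V_1 - 0.01·V_2 - 1·V_4 = 0.0015
  0.1886·V_2 - 0.01·V_1 = 0
  0.2261·V_3 - 0.01333·V_4 = 3.191
  1.09·V_4 - 1·V_1 - 0.01333·V_3 = 0
Solving these 4 simultaneous equations (Gaussian elimination) gives:
  V_1 = 1.9 V, V_2 = 0.1008 V, V_3 = 14.23 V, V_4 = 1.917 V
Power in each resistor, P = (ΔV)²/R:
  P_R1 = (15 - 1.9)²/10000 = 0.01716 W
  P_R2 = (1.9 - 0.1008)²/100 = 0.03239 W
  P_R3 = (14.23 - 1.917)²/75 = 2.021 W
  P_R4 = (1.917 - 0)²/13 = 0.2827 W
  P_R5 = (15 - 14.23)²/4.7 = 0.1266 W
  P_R6 = (1.9 - 1.917)²/1 = 0.0002784 W
  P_R7 = (0.1008 - 0)²/5.6 = 0.001814 W
P_total = P_R1 + P_R2 + P_R3 + P_R4 + P_R5 + P_R6 + P_R7 = 2.482 W

Final answer: 2.482 W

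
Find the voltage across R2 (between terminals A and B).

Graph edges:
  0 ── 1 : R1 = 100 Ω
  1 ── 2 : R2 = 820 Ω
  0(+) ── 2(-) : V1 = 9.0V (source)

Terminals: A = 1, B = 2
R1 and R2 are in series across V1 (node 0 → node 1 → node 2), and the output A–B is taken across R2, so this is a voltage divider.
Series current: I = V1/(R1 + R2) = 9/(100 + 820) = 9/920 = 0.009783 A
V_R2 = I × R2 = V1 × R2/(R1 + R2) = 9 × 820/920 = 8.022 V

Final answer: 8.022 V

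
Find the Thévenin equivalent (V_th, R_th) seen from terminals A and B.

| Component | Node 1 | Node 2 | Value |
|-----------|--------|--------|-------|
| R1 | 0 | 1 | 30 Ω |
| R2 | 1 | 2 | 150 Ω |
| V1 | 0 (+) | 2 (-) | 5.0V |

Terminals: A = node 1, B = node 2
Step 1 — V_th is the open-circuit voltage V_A - V_B (nothing connected across the terminals).
Nodal analysis, taking node 2 as the 0 V reference.
Source V1 fixes V_0 = 5 V.
KCL at each unknown node (sum of currents leaving = 0; resistances in Ω):
  Node 1: (V_1 - 5)/30 + (V_1 - 0)/150 = 0
Collecting terms: 0.04 × V_1 = 0.1667  =>  V_1 = 4.167 V
V_th = V_1 - V_2 = 4.167 - 0 = 4.167 V
Step 2 — R_th: zero the source — replace V1 by a short circuit (node 2 merges into node 0) — and find the resistance seen between A (node 1) and B (node 0).
Reduce the network between node 1 (A) and node 0 (B) by series/parallel combination:
  Rp1 = R1 ‖ R2 (parallel, both between nodes 0 and 1) = 1/(1/30 + 1/150) = 25 Ω
R_th = 25 Ω

Final answer: V_th = 4.167 V, R_th = 25 Ω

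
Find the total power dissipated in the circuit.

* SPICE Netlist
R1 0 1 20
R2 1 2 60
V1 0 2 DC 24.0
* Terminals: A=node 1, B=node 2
Nodal analysis, taking node 2 as the 0 V reference.
Source V1 fixes V_0 = 24 V.
KCL at each unknown node (sum of currents leaving = 0; resistances in Ω):
  Node 1: (V_1 - 24)/20 + (V_1 - 0)/60 = 0
Collecting terms: 0.06667 × V_1 = 1.2  =>  V_1 = 18 V
Power in each resistor, P = (ΔV)²/R:
  P_R1 = (24 - 18)²/20 = 1.8 W
  P_R2 = (18 - 0)²/60 = 5.4 W
P_total = P_R1 + P_R2 = 7.2 W

Final answer: 7.2 W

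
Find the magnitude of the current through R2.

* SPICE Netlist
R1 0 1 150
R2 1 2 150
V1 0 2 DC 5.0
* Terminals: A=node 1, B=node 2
Nodal analysis, taking node 2 as the 0 V reference.
Source V1 fixes V_0 = 5 V.
KCL at each unknown node (sum of currents leaving = 0; resistances in Ω):
  Node 1: (V_1 - 5)/150 + (V_1 - 0)/150 = 0
Collecting terms: 0.01333 × V_1 = 0.03333  =>  V_1 = 2.5 V
I_R2 = (V_1 - V_2)/R2 = (2.5 - 0)/150 = 0.01667 A
|I_R2| = 0.01667 A

Final answer: |I_R2| = 0.01667 A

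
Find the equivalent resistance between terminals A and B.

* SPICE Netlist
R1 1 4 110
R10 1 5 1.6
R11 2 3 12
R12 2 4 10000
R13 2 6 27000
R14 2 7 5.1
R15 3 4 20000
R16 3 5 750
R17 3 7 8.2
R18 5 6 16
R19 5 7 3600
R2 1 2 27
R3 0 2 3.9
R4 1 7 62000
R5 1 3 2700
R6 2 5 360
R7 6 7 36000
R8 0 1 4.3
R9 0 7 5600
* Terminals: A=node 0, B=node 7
The network is not a plain series/parallel combination. Inject a 1 A test current into terminal A (node 0) and return it from terminal B (node 7); then R_eq = V_A / (1 A).
Nodal analysis, taking node 7 as the 0 V reference.
Current source I_test pushes 1 A into node 0 and draws it out of node 7.
KCL at each unknown node (sum of currents leaving = 0; resistances in Ω):
  Node 0: (V_0 - V_2)/3.9 + (V_0 - V_1)/4.3 + (V_0 - 0)/5600 - 1 = 0
  Node 1: (V_1 - V_0)/4.3 + (V_1 - V_4)/110 + (V_1 - V_2)/27 + (V_1 - 0)/62000 + (V_1 - V_3)/2700 + (V_1 - V_5)/1.6 = 0
  Node 2: (V_2 - V_0)/3.9 + (V_2 - V_1)/27 + (V_2 - V_5)/360 + (V_2 - V_3)/12 + (V_2 - V_4)/10000 + (V_2 - V_6)/27000 + (V_2 - 0)/5.1 = 0
  Node 3: (V_3 - V_1)/2700 + (V_3 - V_2)/12 + (V_3 - V_4)/20000 + (V_3 - V_5)/750 + (V_3 - 0)/8.2 = 0
  Node 4: (V_4 - V_1)/110 + (V_4 - V_2)/10000 + (V_4 - V_3)/20000 = 0
  Node 5: (V_5 - V_1)/1.6 + (V_5 - V_2)/360 + (V_5 - V_3)/750 + (V_5 - V_6)/16 + (V_5 - 0)/3600 = 0
  Node 6: (V_6 - V_2)/27000 + (V_6 - V_5)/16 + (V_6 - 0)/36000 = 0
Collecting terms (coefficients in siemens):
  0.4891·V_0 - 0.2326·V_1 - 0.2564·V_2 = 1
  0.9041·V_1 - 0.2326·V_0 - 0.03704·V_2 - 0.0003704·V_3 - 0.009091·V_4 - 0.625·V_5 = 0
  0.5758·V_2 - 0.2564·V_0 - 0.03704·V_1 - 0.08333·V_3 - 0.0001·V_4 - 0.002778·V_5 - 0.00003704·V_6 = 0
  0.207·V_3 - 0.0003704·V_1 - 0.08333·V_2 - 0.00005·V_4 - 0.001333·V_5 = 0
  0.009241·V_4 - 0.009091·V_1 - 0.0001·V_2 - 0.00005·V_3 = 0
  0.6919·V_5 - 0.625·V_1 - 0.002778·V_2 - 0.001333·V_3 - 0.0625·V_6 = 0
  0.06256·V_6 - 0.00003704·V_2 - 0.0625·V_5 = 0
Solving these 7 simultaneous equations (Gaussian elimination) gives:
  V_0 = 7.44 V, V_1 = 6.9 V, V_2 = 4.035 V, V_3 = 1.683 V
  V_4 = 6.841 V, V_5 = 6.873 V, V_6 = 6.868 V
R_eq = V_0 / 1 A = 7.44 Ω

Final answer: 7.44 Ω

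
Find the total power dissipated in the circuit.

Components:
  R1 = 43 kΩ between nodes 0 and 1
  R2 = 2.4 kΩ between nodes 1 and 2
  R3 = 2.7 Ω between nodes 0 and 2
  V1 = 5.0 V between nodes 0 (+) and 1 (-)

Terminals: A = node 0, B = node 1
Nodal analysis, taking node 1 as the 0 V reference.
Source V1 fixes V_0 = 5 V.
KCL at each unknown node (sum of currents leaving = 0; resistances in Ω):
  Node 2: (V_2 - 0)/2400 + (V_2 - 5)/2.7 = 0
Collecting terms: 0.3708 × V_2 = 1.852  =>  V_2 = 4.994 V
Power in each resistor, P = (ΔV)²/R:
  P_R1 = (5 - 0)²/43000 = 0.0005814 W
  P_R2 = (0 - 4.994)²/2400 = 0.01039 W
  P_R3 = (5 - 4.994)²/2.7 = 0.00001169 W
P_total = P_R1 + P_R2 + P_R3 = 0.01099 W

Final answer: 0.01099 W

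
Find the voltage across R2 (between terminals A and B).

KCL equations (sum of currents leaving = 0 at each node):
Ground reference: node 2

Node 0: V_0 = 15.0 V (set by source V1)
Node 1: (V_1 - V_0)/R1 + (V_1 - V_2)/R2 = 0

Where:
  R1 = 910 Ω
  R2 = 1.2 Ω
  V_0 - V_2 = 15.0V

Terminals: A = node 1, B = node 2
R1 and R2 are in series across V1 (node 0 → node 1 → node 2), and the output A–B is taken across R2, so this is a voltage divider.
Series current: I = V1/(R1 + R2) = 15/(910 + 1.2) = 15/911.2 = 0.01646 A
V_R2 = I × R2 = V1 × R2/(R1 + R2) = 15 × 1.2/911.2 = 0.01975 V

Final answer: 0.01975 V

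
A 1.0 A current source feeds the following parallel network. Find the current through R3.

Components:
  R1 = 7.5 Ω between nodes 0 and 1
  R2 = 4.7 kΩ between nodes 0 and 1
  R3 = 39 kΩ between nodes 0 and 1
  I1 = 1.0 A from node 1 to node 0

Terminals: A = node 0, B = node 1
All resistors sit directly between nodes 0 and 1, so they are in parallel and share one voltage V; the full source current 1 A splits among them.
1/R_par = 1/7.5 + 1/4700 + 1/39000 = 0.1336 S  =>  R_par = 7.487 Ω
V = I × R_par = 1 × 7.487 = 7.487 V
I_R3 = V/R3 = 7.487/39000 = 0.000192 A

Final answer: 0.000192 A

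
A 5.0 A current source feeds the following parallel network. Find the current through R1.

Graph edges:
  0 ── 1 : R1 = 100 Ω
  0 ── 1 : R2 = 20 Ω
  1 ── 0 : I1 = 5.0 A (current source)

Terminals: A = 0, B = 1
All resistors sit directly between nodes 0 and 1, so they are in parallel and share one voltage V; the full source current 5 A splits among them.
1/R_par = 1/100 + 1/20 = 0.06 S  =>  R_par = 16.67 Ω
V = I × R_par = 5 × 16.67 = 83.33 V
I_R1 = V/R1 = 83.33/100 = 0.8333 A

Final answer: 0.8333 A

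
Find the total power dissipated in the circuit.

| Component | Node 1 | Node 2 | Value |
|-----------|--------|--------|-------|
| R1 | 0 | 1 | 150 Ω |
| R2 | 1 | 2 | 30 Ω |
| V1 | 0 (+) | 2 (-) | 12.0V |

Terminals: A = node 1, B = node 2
Nodal analysis, taking node 2 as the 0 V reference.
Source V1 fixes V_0 = 12 V.
KCL at each unknown node (sum of currents leaving = 0; resistances in Ω):
  Node 1: (V_1 - 12)/150 + (V_1 - 0)/30 = 0
Collecting terms: 0.04 × V_1 = 0.08  =>  V_1 = 2 V
Power in each resistor, P = (ΔV)²/R:
  P_R1 = (12 - 2)²/150 = 0.6667 W
  P_R2 = (2 - 0)²/30 = 0.1333 W
P_total = P_R1 + P_R2 = 0.8 W

Final answer: 0.8 W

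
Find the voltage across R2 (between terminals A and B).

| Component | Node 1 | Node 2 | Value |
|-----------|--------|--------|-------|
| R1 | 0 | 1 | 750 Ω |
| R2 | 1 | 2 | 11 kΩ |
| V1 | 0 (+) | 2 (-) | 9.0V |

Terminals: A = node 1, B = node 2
R1 and R2 are in series across V1 (node 0 → node 1 → node 2), and the output A–B is taken across R2, so this is a voltage divider.
Series current: I = V1/(R1 + R2) = 9/(750 + 11000) = 9/11750 = 0.000766 A
V_R2 = I × R2 = V1 × R2/(R1 + R2) = 9 × 11000/11750 = 8.426 V

Final answer: 8.426 V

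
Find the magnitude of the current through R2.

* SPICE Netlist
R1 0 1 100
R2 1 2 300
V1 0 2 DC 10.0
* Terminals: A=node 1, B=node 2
Nodal analysis, taking node 2 as the 0 V reference.
Source V1 fixes V_0 = 10 V.
KCL at each unknown node (sum of currents leaving = 0; resistances in Ω):
  Node 1: (V_1 - 10)/100 + (V_1 - 0)/300 = 0
Collecting terms: 0.01333 × V_1 = 0.1  =>  V_1 = 7.5 V
I_R2 = (V_1 - V_2)/R2 = (7.5 - 0)/300 = 0.025 A
|I_R2| = 0.025 A

Final answer: |I_R2| = 0.025 A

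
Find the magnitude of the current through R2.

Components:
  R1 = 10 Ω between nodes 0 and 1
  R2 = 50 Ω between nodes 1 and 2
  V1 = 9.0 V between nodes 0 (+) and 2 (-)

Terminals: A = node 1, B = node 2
Nodal analysis, taking node 2 as the 0 V reference.
Source V1 fixes V_0 = 9 V.
KCL at each unknown node (sum of currents leaving = 0; resistances in Ω):
  Node 1: (V_1 - 9)/10 + (V_1 - 0)/50 = 0
Collecting terms: 0.12 × V_1 = 0.9  =>  V_1 = 7.5 V
I_R2 = (V_1 - V_2)/R2 = (7.5 - 0)/50 = 0.15 A
|I_R2| = 0.15 A

Final answer: |I_R2| = 0.15 A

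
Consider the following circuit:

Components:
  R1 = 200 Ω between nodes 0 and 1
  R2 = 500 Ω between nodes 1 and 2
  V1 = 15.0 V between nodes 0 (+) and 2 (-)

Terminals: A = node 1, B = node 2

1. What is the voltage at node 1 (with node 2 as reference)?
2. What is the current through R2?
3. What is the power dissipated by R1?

Nodal analysis, taking node 2 as the 0 V reference.
Source V1 fixes V_0 = 15 V.
KCL at each unknown node (sum of currents leaving = 0; resistances in Ω):
  Node 1: (V_1 - 15)/200 + (V_1 - 0)/500 = 0
Collecting terms: 0.007 × V_1 = 0.075  =>  V_1 = 10.71 V
Part 1:
  Read off the nodal solution: V_1 = 10.71 V
Part 2:
  I_R2 = (V_1 - V_2)/R2 = (10.71 - 0)/500 = 0.02143 A
  Magnitude: I_R2 = 0.02143 A
Part 3:
  I_R1 = (V_0 - V_1)/R1 = (15 - 10.71)/200 = 0.02143 A
  P_R1 = I_R1² × R1 = (0.02143)² × 200 = 0.09184 W

Final answers:
1. V_1 = 10.71 V
2. I_R2 = 0.02143 A
3. P_R1 = 0.09184 W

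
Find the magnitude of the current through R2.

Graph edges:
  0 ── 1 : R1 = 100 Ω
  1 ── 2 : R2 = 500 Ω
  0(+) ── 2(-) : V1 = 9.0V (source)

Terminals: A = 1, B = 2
Nodal analysis, taking node 2 as the 0 V reference.
Source V1 fixes V_0 = 9 V.
KCL at each unknown node (sum of currents leaving = 0; resistances in Ω):
  Node 1: (V_1 - 9)/100 + (V_1 - 0)/500 = 0
Collecting terms: 0.012 × V_1 = 0.09  =>  V_1 = 7.5 V
I_R2 = (V_1 - V_2)/R2 = (7.5 - 0)/500 = 0.015 A
|I_R2| = 0.015 A

Final answer: |I_R2| = 0.015 A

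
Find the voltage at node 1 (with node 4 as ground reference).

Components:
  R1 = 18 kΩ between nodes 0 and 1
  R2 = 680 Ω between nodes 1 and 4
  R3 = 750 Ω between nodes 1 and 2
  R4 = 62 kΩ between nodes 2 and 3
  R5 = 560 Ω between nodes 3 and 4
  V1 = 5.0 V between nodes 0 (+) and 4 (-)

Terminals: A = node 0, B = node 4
Nodal analysis, taking node 4 as the 0 V reference.
Source V1 fixes V_0 = 5 V.
KCL at each unknown node (sum of currents leaving = 0; resistances in Ω):
  Node 1: (V_1 - 5)/18000 + (V_1 - 0)/680 + (V_1 - V_2)/750 = 0
  Node 2: (V_2 - V_1)/750 + (V_2 - V_3)/62000 = 0
  Node 3: (V_3 - V_2)/62000 + (V_3 - 0)/560 = 0
Collecting terms (coefficients in siemens):
  0.002859·V_1 - 0.001333·V_2 = 0.0002778
  0.001349·V_2 - 0.001333·V_1 - 0.00001613·V_3 = 0
  0.001802·V_3 - 0.00001613·V_2 = 0
Solving these 3 simultaneous equations (Gaussian elimination) gives:
  V_1 = 0.1801 V, V_2 = 0.178 V, V_3 = 0.001593 V
The requested potential is V_1 = 0.1801 V.

Final answer: V_1 = 0.1801 V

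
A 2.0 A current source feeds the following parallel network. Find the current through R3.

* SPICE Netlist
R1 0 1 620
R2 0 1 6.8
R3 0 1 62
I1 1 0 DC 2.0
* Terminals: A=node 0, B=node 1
All resistors sit directly between nodes 0 and 1, so they are in parallel and share one voltage V; the full source current 2 A splits among them.
1/R_par = 1/620 + 1/6.8 + 1/62 = 0.1648 S  =>  R_par = 6.068 Ω
V = I × R_par = 2 × 6.068 = 12.14 V
I_R3 = V/R3 = 12.14/62 = 0.1957 A

Final answer: 0.1957 A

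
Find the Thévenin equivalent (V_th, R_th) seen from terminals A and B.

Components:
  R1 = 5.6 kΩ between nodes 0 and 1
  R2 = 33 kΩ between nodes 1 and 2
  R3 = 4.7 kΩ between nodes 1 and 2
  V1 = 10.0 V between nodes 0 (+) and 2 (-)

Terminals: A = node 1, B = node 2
Step 1 — V_th is the open-circuit voltage V_A - V_B (nothing connected across the terminals).
Nodal analysis, taking node 2 as the 0 V reference.
Source V1 fixes V_0 = 10 V.
KCL at each unknown node (sum of currents leaving = 0; resistances in Ω):
  Node 1: (V_1 - 10)/5600 + (V_1 - 0)/33000 + (V_1 - 0)/4700 = 0
Collecting terms: 0.0004216 × V_1 = 0.001786  =>  V_1 = 4.235 V
V_th = V_1 - V_2 = 4.235 - 0 = 4.235 V
Step 2 — R_th: zero the source — replace V1 by a short circuit (node 2 merges into node 0) — and find the resistance seen between A (node 1) and B (node 0).
Reduce the network between node 1 (A) and node 0 (B) by series/parallel combination:
  Rp1 = R1 ‖ R2 ‖ R3 (parallel, all between nodes 0 and 1) = 1/(1/5600 + 1/33000 + 1/4700) = 2372 Ω
R_th = 2.372 kΩ

Final answer: V_th = 4.235 V, R_th = 2.372 kΩ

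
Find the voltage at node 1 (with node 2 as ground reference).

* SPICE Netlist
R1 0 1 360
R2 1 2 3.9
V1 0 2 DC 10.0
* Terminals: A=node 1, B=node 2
Nodal analysis, taking node 2 as the 0 V reference.
Source V1 fixes V_0 = 10 V.
KCL at each unknown node (sum of currents leaving = 0; resistances in Ω):
  Node 1: (V_1 - 10)/360 + (V_1 - 0)/3.9 = 0
Collecting terms: 0.2592 × V_1 = 0.02778  =>  V_1 = 0.1072 V
The requested potential is V_1 = 0.1072 V.

Final answer: V_1 = 0.1072 V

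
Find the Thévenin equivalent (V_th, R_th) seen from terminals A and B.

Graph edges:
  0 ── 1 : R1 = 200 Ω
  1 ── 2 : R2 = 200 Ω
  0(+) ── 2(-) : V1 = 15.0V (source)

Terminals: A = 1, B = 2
Step 1 — V_th is the open-circuit voltage V_A - V_B (nothing connected across the terminals).
Nodal analysis, taking node 2 as the 0 V reference.
Source V1 fixes V_0 = 15 V.
KCL at each unknown node (sum of currents leaving = 0; resistances in Ω):
  Node 1: (V_1 - 15)/200 + (V_1 - 0)/200 = 0
Collecting terms: 0.01 × V_1 = 0.075  =>  V_1 = 7.5 V
V_th = V_1 - V_2 = 7.5 - 0 = 7.5 V
Step 2 — R_th: zero the source — replace V1 by a short circuit (node 2 merges into node 0) — and find the resistance seen between A (node 1) and B (node 0).
Reduce the network between node 1 (A) and node 0 (B) by series/parallel combination:
  Rp1 = R1 ‖ R2 (parallel, both between nodes 0 and 1) = 1/(1/200 + 1/200) = 100 Ω
R_th = 100 Ω

Final answer: V_th = 7.5 V, R_th = 100 Ω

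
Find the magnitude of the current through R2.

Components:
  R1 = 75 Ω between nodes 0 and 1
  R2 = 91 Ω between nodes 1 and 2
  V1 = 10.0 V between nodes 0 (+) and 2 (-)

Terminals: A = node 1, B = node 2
Nodal analysis, taking node 2 as the 0 V reference.
Source V1 fixes V_0 = 10 V.
KCL at each unknown node (sum of currents leaving = 0; resistances in Ω):
  Node 1: (V_1 - 10)/75 + (V_1 - 0)/91 = 0
Collecting terms: 0.02432 × V_1 = 0.1333  =>  V_1 = 5.482 V
I_R2 = (V_1 - V_2)/R2 = (5.482 - 0)/91 = 0.06024 A
|I_R2| = 0.06024 A

Final answer: |I_R2| = 0.06024 A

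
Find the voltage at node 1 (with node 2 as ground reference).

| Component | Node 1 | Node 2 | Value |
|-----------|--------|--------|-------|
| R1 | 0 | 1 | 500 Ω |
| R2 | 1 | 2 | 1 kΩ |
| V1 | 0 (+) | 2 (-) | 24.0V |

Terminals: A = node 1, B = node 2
Nodal analysis, taking node 2 as the 0 V reference.
Source V1 fixes V_0 = 24 V.
KCL at each unknown node (sum of currents leaving = 0; resistances in Ω):
  Node 1: (V_1 - 24)/500 + (V_1 - 0)/1000 = 0
Collecting terms: 0.003 × V_1 = 0.048  =>  V_1 = 16 V
The requested potential is V_1 = 16 V.

Final answer: V_1 = 16 V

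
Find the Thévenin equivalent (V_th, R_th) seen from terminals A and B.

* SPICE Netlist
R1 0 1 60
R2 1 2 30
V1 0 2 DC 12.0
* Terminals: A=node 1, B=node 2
Step 1 — V_th is the open-circuit voltage V_A - V_B (nothing connected across the terminals).
Nodal analysis, taking node 2 as the 0 V reference.
Source V1 fixes V_0 = 12 V.
KCL at each unknown node (sum of currents leaving = 0; resistances in Ω):
  Node 1: (V_1 - 12)/60 + (V_1 - 0)/30 = 0
Collecting terms: 0.05 × V_1 = 0.2  =>  V_1 = 4 V
V_th = V_1 - V_2 = 4 - 0 = 4 V
Step 2 — R_th: zero the source — replace V1 by a short circuit (node 2 merges into node 0) — and find the resistance seen between A (node 1) and B (node 0).
Reduce the network between node 1 (A) and node 0 (B) by series/parallel combination:
  Rp1 = R1 ‖ R2 (parallel, both between nodes 0 and 1) = 1/(1/60 + 1/30) = 20 Ω
R_th = 20 Ω

Final answer: V_th = 4 V, R_th = 20 Ω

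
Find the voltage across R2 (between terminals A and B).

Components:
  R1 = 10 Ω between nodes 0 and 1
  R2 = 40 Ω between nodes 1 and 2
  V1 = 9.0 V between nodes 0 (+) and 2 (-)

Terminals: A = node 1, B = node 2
R1 and R2 are in series across V1 (node 0 → node 1 → node 2), and the output A–B is taken across R2, so this is a voltage divider.
Series current: I = V1/(R1 + R2) = 9/(10 + 40) = 9/50 = 0.18 A
V_R2 = I × R2 = V1 × R2/(R1 + R2) = 9 × 40/50 = 7.2 V

Final answer: 7.2 V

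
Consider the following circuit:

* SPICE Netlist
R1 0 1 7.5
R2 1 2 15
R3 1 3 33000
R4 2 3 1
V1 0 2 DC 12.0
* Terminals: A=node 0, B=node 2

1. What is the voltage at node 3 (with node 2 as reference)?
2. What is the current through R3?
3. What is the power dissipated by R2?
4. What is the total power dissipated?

Nodal analysis, taking node 2 as the 0 V reference.
Source V1 fixes V_0 = 12 V.
KCL at each unknown node (sum of currents leaving = 0; resistances in Ω):
  Node 1: (V_1 - 12)/7.5 + (V_1 - 0)/15 + (V_1 - V_3)/33000 = 0
  Node 3: (V_3 - V_1)/33000 + (V_3 - 0)/1 = 0
Collecting terms (coefficients in siemens):
  0.2·V_1 - 0.0000303·V_3 = 1.6
  1·V_3 - 0.0000303·V_1 = 0
Determinant D = (0.2)(1) - (-0.0000303)(-0.0000303) = 0.2
V_1 = [(1.6)(1) - (-0.0000303)(0)]/D = 7.999 V
V_3 = [(0.2)(0) - (1.6)(-0.0000303)]/D = 0.0002424 V
Part 1:
  Read off the nodal solution: V_3 = 0.0002424 V
Part 2:
  I_R3 = (V_1 - V_3)/R3 = (7.999 - 0.0002424)/33000 = 0.0002424 A
  Magnitude: I_R3 = 0.0002424 A
Part 3:
  I_R2 = (V_1 - V_2)/R2 = (7.999 - 0)/15 = 0.5333 A
  P_R2 = I_R2² × R2 = (0.5333)² × 15 = 4.265 W
Part 4:
  Power in each resistor, P = (ΔV)²/R:
    P_R1 = (12 - 7.999)²/7.5 = 2.135 W
    P_R2 = (7.999 - 0)²/15 = 4.265 W
    P_R3 = (7.999 - 0.0002424)²/33000 = 0.001939 W
    P_R4 = (0 - 0.0002424)²/1 = 0.00000005875 W
  P_total = P_R1 + P_R2 + P_R3 + P_R4 = 6.402 W

Final answers:
1. V_3 = 0.0002424 V
2. I_R3 = 0.0002424 A
3. P_R2 = 4.265 W
4. P_total = 6.402 W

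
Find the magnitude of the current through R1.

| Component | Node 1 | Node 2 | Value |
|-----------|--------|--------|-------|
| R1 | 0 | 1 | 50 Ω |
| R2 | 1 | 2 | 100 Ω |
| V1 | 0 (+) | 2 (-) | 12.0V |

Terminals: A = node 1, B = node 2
Nodal analysis, taking node 2 as the 0 V reference.
Source V1 fixes V_0 = 12 V.
KCL at each unknown node (sum of currents leaving = 0; resistances in Ω):
  Node 1: (V_1 - 12)/50 + (V_1 - 0)/100 = 0
Collecting terms: 0.03 × V_1 = 0.24  =>  V_1 = 8 V
I_R1 = (V_0 - V_1)/R1 = (12 - 8)/50 = 0.08 A
|I_R1| = 0.08 A

Final answer: |I_R1| = 0.08 A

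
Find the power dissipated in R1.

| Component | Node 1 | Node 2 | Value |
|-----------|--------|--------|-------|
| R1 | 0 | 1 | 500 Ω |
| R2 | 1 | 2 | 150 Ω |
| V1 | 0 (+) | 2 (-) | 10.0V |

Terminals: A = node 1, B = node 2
Nodal analysis, taking node 2 as the 0 V reference.
Source V1 fixes V_0 = 10 V.
KCL at each unknown node (sum of currents leaving = 0; resistances in Ω):
  Node 1: (V_1 - 10)/500 + (V_1 - 0)/150 = 0
Collecting terms: 0.008667 × V_1 = 0.02  =>  V_1 = 2.308 V
I_R1 = (V_0 - V_1)/R1 = (10 - 2.308)/500 = 0.01538 A
P_R1 = I_R1² × R1 = (0.01538)² × 500 = 0.1183 W

Final answer: 0.1183 W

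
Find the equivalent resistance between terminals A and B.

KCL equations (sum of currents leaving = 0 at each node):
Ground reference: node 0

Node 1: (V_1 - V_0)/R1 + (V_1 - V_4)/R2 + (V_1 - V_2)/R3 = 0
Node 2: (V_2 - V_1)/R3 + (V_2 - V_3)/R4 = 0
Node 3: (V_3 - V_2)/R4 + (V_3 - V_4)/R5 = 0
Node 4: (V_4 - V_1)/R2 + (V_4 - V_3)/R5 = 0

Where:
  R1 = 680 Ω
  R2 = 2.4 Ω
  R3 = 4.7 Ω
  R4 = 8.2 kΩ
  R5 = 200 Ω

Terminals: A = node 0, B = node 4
Reduce the network between node 0 (A) and node 4 (B) by series/parallel combination:
  Rs1 = R3 + R4 (series, joined only at node 2) = 4.7 + 8200 = 8205 Ω
  Rs2 = R5 + Rs1 (series, joined only at node 3) = 200 + 8205 = 8405 Ω
  Rp1 = R2 ‖ Rs2 (parallel, both between nodes 1 and 4) = 1/(1/2.4 + 1/8405) = 2.399 Ω
  Rs3 = R1 + Rp1 (series, joined only at node 1) = 680 + 2.399 = 682.4 Ω
R_eq = 682.4 Ω

Final answer: 682.4 Ω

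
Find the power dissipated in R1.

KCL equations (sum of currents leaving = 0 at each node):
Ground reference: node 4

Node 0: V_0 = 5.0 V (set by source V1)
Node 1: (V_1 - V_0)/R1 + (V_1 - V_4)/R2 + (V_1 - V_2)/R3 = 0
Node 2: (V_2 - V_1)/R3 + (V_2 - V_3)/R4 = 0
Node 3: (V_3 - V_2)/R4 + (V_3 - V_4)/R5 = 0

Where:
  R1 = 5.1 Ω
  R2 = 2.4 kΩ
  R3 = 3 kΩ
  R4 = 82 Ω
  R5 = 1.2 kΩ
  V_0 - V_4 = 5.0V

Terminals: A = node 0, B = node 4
Nodal analysis, taking node 4 as the 0 V reference.
Source V1 fixes V_0 = 5 V.
KCL at each unknown node (sum of currents leaving = 0; resistances in Ω):
  Node 1: (V_1 - 5)/5.1 + (V_1 - 0)/2400 + (V_1 - V_2)/3000 = 0
  Node 2: (V_2 - V_1)/3000 + (V_2 - V_3)/82 = 0
  Node 3: (V_3 - V_2)/82 + (V_3 - 0)/1200 = 0
Collecting terms (coefficients in siemens):
  0.1968·V_1 - 0.0003333·V_2 = 0.9804
  0.01253·V_2 - 0.0003333·V_1 - 0.0122·V_3 = 0
  0.01303·V_3 - 0.0122·V_2 = 0
Solving these 3 simultaneous equations (Gaussian elimination) gives:
  V_1 = 4.983 V, V_2 = 1.492 V, V_3 = 1.397 V
I_R1 = (V_0 - V_1)/R1 = (5 - 4.983)/5.1 = 0.00324 A
P_R1 = I_R1² × R1 = (0.00324)² × 5.1 = 0.00005355 W

Final answer: 5.355e-05 W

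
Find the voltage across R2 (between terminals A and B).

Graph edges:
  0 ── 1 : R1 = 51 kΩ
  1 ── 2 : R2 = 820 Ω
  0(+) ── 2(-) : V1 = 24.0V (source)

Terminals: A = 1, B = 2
R1 and R2 are in series across V1 (node 0 → node 1 → node 2), and the output A–B is taken across R2, so this is a voltage divider.
Series current: I = V1/(R1 + R2) = 24/(51000 + 820) = 24/51820 = 0.0004631 A
V_R2 = I × R2 = V1 × R2/(R1 + R2) = 24 × 820/51820 = 0.3798 V

Final answer: 0.3798 V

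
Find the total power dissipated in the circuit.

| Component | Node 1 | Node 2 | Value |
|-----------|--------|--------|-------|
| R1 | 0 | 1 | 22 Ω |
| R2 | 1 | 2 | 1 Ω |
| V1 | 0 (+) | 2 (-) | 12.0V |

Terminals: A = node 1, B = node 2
Nodal analysis, taking node 2 as the 0 V reference.
Source V1 fixes V_0 = 12 V.
KCL at each unknown node (sum of currents leaving = 0; resistances in Ω):
  Node 1: (V_1 - 12)/22 + (V_1 - 0)/1 = 0
Collecting terms: 1.045 × V_1 = 0.5455  =>  V_1 = 0.5217 V
Power in each resistor, P = (ΔV)²/R:
  P_R1 = (12 - 0.5217)²/22 = 5.989 W
  P_R2 = (0.5217 - 0)²/1 = 0.2722 W
P_total = P_R1 + P_R2 = 6.261 W

Final answer: 6.261 W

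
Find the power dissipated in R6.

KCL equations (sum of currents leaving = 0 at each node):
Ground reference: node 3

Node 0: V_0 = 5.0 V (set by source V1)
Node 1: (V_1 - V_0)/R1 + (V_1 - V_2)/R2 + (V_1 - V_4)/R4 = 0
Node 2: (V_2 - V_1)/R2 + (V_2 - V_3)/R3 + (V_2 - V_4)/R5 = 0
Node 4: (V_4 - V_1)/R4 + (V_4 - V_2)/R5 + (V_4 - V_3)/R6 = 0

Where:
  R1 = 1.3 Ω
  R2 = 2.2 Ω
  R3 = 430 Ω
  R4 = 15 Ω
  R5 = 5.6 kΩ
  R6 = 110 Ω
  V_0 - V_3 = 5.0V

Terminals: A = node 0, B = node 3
Nodal analysis, taking node 3 as the 0 V reference.
Source V1 fixes V_0 = 5 V.
KCL at each unknown node (sum of currents leaving = 0; resistances in Ω):
  Node 1: (V_1 - 5)/1.3 + (V_1 - V_2)/2.2 + (V_1 - V_4)/15 = 0
  Node 2: (V_2 - V_1)/2.2 + (V_2 - 0)/430 + (V_2 - V_4)/5600 = 0
  Node 4: (V_4 - V_1)/15 + (V_4 - V_2)/5600 + (V_4 - 0)/110 = 0
Collecting terms (coefficients in siemens):
  1.29·V_1 - 0.4545·V_2 - 0.06667·V_4 = 3.846
  0.457·V_2 - 0.4545·V_1 - 0.0001786·V_4 = 0
  0.07594·V_4 - 0.06667·V_1 - 0.0001786·V_2 = 0
Solving these 3 simultaneous equations (Gaussian elimination) gives:
  V_1 = 4.934 V, V_2 = 4.908 V, V_4 = 4.343 V
I_R6 = (V_3 - V_4)/R6 = (0 - 4.343)/110 = -0.03948 A
P_R6 = I_R6² × R6 = (-0.03948)² × 110 = 0.1715 W

Final answer: 0.1715 W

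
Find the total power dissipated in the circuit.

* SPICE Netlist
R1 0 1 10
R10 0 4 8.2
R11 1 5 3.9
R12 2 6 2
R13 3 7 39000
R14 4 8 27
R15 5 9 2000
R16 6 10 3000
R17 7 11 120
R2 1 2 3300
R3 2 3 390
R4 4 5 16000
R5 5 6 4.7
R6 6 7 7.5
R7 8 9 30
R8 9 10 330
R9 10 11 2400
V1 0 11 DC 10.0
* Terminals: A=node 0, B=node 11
Nodal analysis, taking node 11 as the 0 V reference.
Source V1 fixes V_0 = 10 V.
KCL at each unknown node (sum of currents leaving = 0; resistances in Ω):
  Node 1: (V_1 - 10)/10 + (V_1 - V_2)/3300 + (V_1 - V_5)/3.9 = 0
  Node 2: (V_2 - V_1)/3300 + (V_2 - V_3)/390 + (V_2 - V_6)/2 = 0
  Node 3: (V_3 - V_2)/390 + (V_3 - V_7)/39000 = 0
  Node 4: (V_4 - V_5)/16000 + (V_4 - 10)/8.2 + (V_4 - V_8)/27 = 0
  Node 5: (V_5 - V_4)/16000 + (V_5 - V_6)/4.7 + (V_5 - V_1)/3.9 + (V_5 - V_9)/2000 = 0
  Node 6: (V_6 - V_5)/4.7 + (V_6 - V_7)/7.5 + (V_6 - V_2)/2 + (V_6 - V_10)/3000 = 0
  Node 7: (V_7 - V_6)/7.5 + (V_7 - V_3)/39000 + (V_7 - 0)/120 = 0
  Node 8: (V_8 - V_9)/30 + (V_8 - V_4)/27 = 0
  Node 9: (V_9 - V_8)/30 + (V_9 - V_10)/330 + (V_9 - V_5)/2000 = 0
  Node 10: (V_10 - V_9)/330 + (V_10 - 0)/2400 + (V_10 - V_6)/3000 = 0
Collecting terms (coefficients in siemens):
  0.3567·V_1 - 0.000303·V_2 - 0.2564·V_5 = 1
  0.5029·V_2 - 0.000303·V_1 - 0.002564·V_3 - 0.5·V_6 = 0
  0.00259·V_3 - 0.002564·V_2 - 0.00002564·V_7 = 0
  0.1591·V_4 - 0.0000625·V_5 - 0.03704·V_8 = 1.22
  0.4697·V_5 - 0.2564·V_1 - 0.0000625·V_4 - 0.2128·V_6 - 0.0005·V_9 = 0
  0.8464·V_6 - 0.5·V_2 - 0.2128·V_5 - 0.1333·V_7 - 0.0003333·V_10 = 0
  0.1417·V_7 - 0.00002564·V_3 - 0.1333·V_6 = 0
  0.07037·V_8 - 0.03704·V_4 - 0.03333·V_9 = 0
  0.03686·V_9 - 0.0005·V_5 - 0.03333·V_8 - 0.00303·V_10 = 0
  0.00378·V_10 - 0.0003333·V_6 - 0.00303·V_9 = 0
Solving these 10 simultaneous equations (Gaussian elimination) gives:
  V_1 = 9.319 V, V_2 = 8.733 V, V_3 = 8.728 V, V_4 = 9.968 V
  V_5 = 9.054 V, V_6 = 8.732 V, V_7 = 8.219 V, V_8 = 9.863 V
  V_9 = 9.747 V, V_10 = 8.583 V
Power in each resistor, P = (ΔV)²/R:
  P_R1 = (10 - 9.319)²/10 = 0.04642 W
  P_R2 = (9.319 - 8.733)²/3300 = 0.0001041 W
  P_R3 = (8.733 - 8.728)²/390 = 0.00000006638 W
  P_R4 = (9.968 - 9.054)²/16000 = 0.00005223 W
  P_R5 = (9.054 - 8.732)²/4.7 = 0.02196 W
  P_R6 = (8.732 - 8.219)²/7.5 = 0.03517 W
  P_R7 = (9.863 - 9.747)²/30 = 0.0004501 W
  P_R8 = (9.747 - 8.583)²/330 = 0.004104 W
  P_R9 = (8.583 - 0)²/2400 = 0.0307 W
  P_R10 = (10 - 9.968)²/8.2 = 0.0001267 W
  P_R11 = (9.319 - 9.054)²/3.9 = 0.01801 W
  P_R12 = (8.733 - 8.732)²/2 = 0.00000005414 W
  P_R13 = (8.728 - 8.219)²/39000 = 0.000006638 W
  P_R14 = (9.968 - 9.863)²/27 = 0.0004051 W
  P_R15 = (9.054 - 9.747)²/2000 = 0.0002404 W
  P_R16 = (8.732 - 8.583)²/3000 = 0.000007411 W
  P_R17 = (8.219 - 0)²/120 = 0.5629 W
P_total = P_R1 + P_R2 + P_R3 + P_R4 + P_R5 + P_R6 + P_R7 + P_R8 + P_R9 + P_R10 + P_R11 + P_R12 + P_R13 + P_R14 + P_R15 + P_R16 + P_R17 = 0.7207 W

Final answer: 0.7207 W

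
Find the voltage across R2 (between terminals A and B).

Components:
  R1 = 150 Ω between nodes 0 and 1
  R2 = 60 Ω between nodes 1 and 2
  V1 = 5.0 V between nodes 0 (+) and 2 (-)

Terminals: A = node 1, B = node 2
R1 and R2 are in series across V1 (node 0 → node 1 → node 2), and the output A–B is taken across R2, so this is a voltage divider.
Series current: I = V1/(R1 + R2) = 5/(150 + 60) = 5/210 = 0.02381 A
V_R2 = I × R2 = V1 × R2/(R1 + R2) = 5 × 60/210 = 1.429 V

Final answer: 1.429 V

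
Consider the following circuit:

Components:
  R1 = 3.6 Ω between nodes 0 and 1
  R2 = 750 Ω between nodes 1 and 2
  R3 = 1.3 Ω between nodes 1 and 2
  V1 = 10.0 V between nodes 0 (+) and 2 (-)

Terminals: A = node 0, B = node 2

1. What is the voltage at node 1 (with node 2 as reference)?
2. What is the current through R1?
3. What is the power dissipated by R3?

Nodal analysis, taking node 2 as the 0 V reference.
Source V1 fixes V_0 = 10 V.
KCL at each unknown node (sum of currents leaving = 0; resistances in Ω):
  Node 1: (V_1 - 10)/3.6 + (V_1 - 0)/750 + (V_1 - 0)/1.3 = 0
Collecting terms: 1.048 × V_1 = 2.778  =>  V_1 = 2.65 V
Part 1:
  Read off the nodal solution: V_1 = 2.65 V
Part 2:
  I_R1 = (V_0 - V_1)/R1 = (10 - 2.65)/3.6 = 2.042 A
  Magnitude: I_R1 = 2.042 A
Part 3:
  I_R3 = (V_1 - V_2)/R3 = (2.65 - 0)/1.3 = 2.038 A
  P_R3 = I_R3² × R3 = (2.038)² × 1.3 = 5.401 W

Final answers:
1. V_1 = 2.65 V
2. I_R1 = 2.042 A
3. P_R3 = 5.401 W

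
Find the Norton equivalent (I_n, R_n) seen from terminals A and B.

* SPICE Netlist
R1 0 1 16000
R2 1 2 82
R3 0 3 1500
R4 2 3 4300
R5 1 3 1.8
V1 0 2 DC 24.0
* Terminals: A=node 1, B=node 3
Find the Thévenin equivalent first; then I_n = V_th/R_th and R_n = R_th.
Step 1 — V_th is the open-circuit voltage V_A - V_B (nothing connected across the terminals).
Nodal analysis, taking node 2 as the 0 V reference.
Source V1 fixes V_0 = 24 V.
KCL at each unknown node (sum of currents leaving = 0; resistances in Ω):
  Node 1: (V_1 - 24)/16000 + (V_1 - 0)/82 + (V_1 - V_3)/1.8 = 0
  Node 3: (V_3 - 24)/1500 + (V_3 - 0)/4300 + (V_3 - V_1)/1.8 = 0
Collecting terms (coefficients in siemens):
  0.5678·V_1 - 0.5556·V_3 = 0.0015
  0.5565·V_3 - 0.5556·V_1 = 0.016
Determinant D = (0.5678)(0.5565) - (-0.5556)(-0.5556) = 0.00732
V_1 = [(0.0015)(0.5565) - (-0.5556)(0.016)]/D = 1.328 V
V_3 = [(0.5678)(0.016) - (0.0015)(-0.5556)]/D = 1.355 V
V_th = V_1 - V_3 = 1.328 - 1.355 = -0.02661 V
Step 2 — R_th: zero the source — replace V1 by a short circuit (node 2 merges into node 0) — and find the resistance seen between A (node 1) and B (node 3).
Reduce the network between node 1 (A) and node 3 (B) by series/parallel combination:
  Rp1 = R1 ‖ R2 (parallel, both between nodes 0 and 1) = 1/(1/16000 + 1/82) = 81.58 Ω
  Rp2 = R3 ‖ R4 (parallel, both between nodes 0 and 3) = 1/(1/1500 + 1/4300) = 1112 Ω
  Rs1 = Rp1 + Rp2 (series, joined only at node 0) = 81.58 + 1112 = 1194 Ω
  Rp3 = R5 ‖ Rs1 (parallel, both between nodes 1 and 3) = 1/(1/1.8 + 1/1194) = 1.797 Ω
R_th = 1.797 Ω
I_n = V_th/R_th = -0.02661/1.797 = -0.0148 A, and R_n = R_th = 1.797 Ω

Final answer: I_n = -0.0148 A, R_n = 1.797 Ω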